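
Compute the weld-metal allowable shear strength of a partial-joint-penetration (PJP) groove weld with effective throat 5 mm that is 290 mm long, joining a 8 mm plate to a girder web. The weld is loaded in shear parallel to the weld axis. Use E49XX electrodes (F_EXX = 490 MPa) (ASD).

Effective throat (given) t_e = 5 mm.
A_we = 5 × 290 = 1450 mm².
F_nw = 0.6 F_EXX = 294 MPa.
R_n/Ω = (294 × 1450) / 2.0 × 10⁻³ = 213.2 kN.

R_n/Ω ≈ 213 kN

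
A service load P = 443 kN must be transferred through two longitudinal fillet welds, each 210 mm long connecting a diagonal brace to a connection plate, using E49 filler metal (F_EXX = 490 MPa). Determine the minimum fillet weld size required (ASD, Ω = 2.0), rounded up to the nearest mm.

w = 11 mm

Total weld length L = 420 mm.
Required throat t_e = P × Ω / (0.6 F_EXX × L) = 443 × 2.0 / (0.6 × 490 × 420 × 10⁻³) = 7.175 mm.
Required leg w = t_e / 0.707 = 10.15 mm → use 11 mm.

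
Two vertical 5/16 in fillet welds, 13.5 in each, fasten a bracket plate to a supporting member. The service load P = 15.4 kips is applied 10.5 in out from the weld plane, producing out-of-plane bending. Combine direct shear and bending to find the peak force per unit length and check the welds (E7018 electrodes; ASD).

f_max ≈ 2.72 kip/in; adequate

E70XX → F_EXX = 70 ksi.
L_w = 2 × 13.5 = 27 in; section modulus (unit throat) S = 2 × L²/6 = 60.75 in².
Direct shear f_v = P/L_w = 15.4/27 = 0.5704 kip/in.
Moment M = P × e = 15.4 × 10.5 = 161.7 kip·in; bending f_b = M/S = 2.662 kip/in.
f_max = √(f_v² + f_b²) = √(0.5704² + 2.662²) = 2.722 kip/in.
r_n/Ω = (1/2.0) × 0.6 × 70 × (0.707 × 0.3125) = 4.64 kip/in → adequate.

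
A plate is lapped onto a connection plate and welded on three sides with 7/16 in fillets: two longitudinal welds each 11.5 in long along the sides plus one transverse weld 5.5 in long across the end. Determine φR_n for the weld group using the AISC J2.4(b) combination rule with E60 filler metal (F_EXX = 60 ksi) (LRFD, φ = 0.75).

φR_n ≈ 238 kip

t_e = 0.707 × 0.4375 = 0.3093 in.
R_nwl = 0.6 × 60 × 0.3093 × 23 = 256.1 kip (longitudinal, 2 welds).
R_nwt = 0.6 × 60 × 0.3093 × 5.5 = 61.24 kip (transverse, base value).
(i) R_nwl + R_nwt = 317.4 kip; (ii) 0.85 R_nwl + 1.5 R_nwt = 309.6 kip.
R_n = max = 317.4 kip [governs: (i)]; φR_n = 238 kip.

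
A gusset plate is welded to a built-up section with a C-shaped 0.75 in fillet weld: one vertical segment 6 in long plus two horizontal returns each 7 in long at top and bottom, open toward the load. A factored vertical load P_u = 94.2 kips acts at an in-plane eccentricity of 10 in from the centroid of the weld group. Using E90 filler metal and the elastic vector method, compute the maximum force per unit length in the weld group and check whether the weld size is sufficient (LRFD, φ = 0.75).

f_max ≈ 24.4 kip/in; NOT adequate

E90XX → F_EXX = 90 ksi.
Total weld length L_w = 20 in. Treat welds as unit-width lines.
Centroid: x̄ = 2×7×3.5 / 20 = 2.45 in from the vertical weld.
Polar moment about centroid: J = I_x + I_y = [6³/12 + 2×7×3²] + [6×2.45² + 2(7³/12 + 7×1.05²)] = 252.6 in³.
Direct shear f_v = P/L_w = 94.2 / 20 = 4.71 kip/in (vertical).
Torsion M = P·e = 94.2 × 10 = 942 kip·in.
Critical point at (x, y) = (4.55, 3) from centroid. f_tx = M·y/J = 11.19 kip/in; f_ty = M·x/J = 16.97 kip/in.
Resultant f_max = √[f_tx² + (f_v + f_ty)²] = √[11.19² + (4.71 + 16.97)²] = 24.39 kip/in.
Capacity per unit length: φr_n = 0.75 × 0.6 × 90 × (0.707 × 0.75) = 21.48 kip/in.
24.39 > 21.48 → NOT adequate.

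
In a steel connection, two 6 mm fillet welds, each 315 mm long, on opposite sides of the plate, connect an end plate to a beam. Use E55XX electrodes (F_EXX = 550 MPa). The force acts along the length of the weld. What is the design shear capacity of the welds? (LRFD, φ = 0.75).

φR_n ≈ 661 kN

Effective throat t_e = 0.707 × 6 = 4.242 mm.
Total length L = 630 mm; A_we = 4.242 × 630 = 2672 mm².
F_nw = 0.6 F_EXX = 0.6 × 550 = 330 MPa.
φR_n = 0.75 × 330 × 2672 × 10⁻³ = 661.4 kN.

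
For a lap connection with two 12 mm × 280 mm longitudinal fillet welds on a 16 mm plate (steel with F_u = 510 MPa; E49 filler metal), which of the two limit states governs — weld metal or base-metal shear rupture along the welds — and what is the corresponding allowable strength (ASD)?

R_n/Ω ≈ 698 kN (weld metal governs)

E49XX → F_EXX = 490 MPa.
t_e = 0.707 × 12 = 8.484 mm; L = 560 mm.
Weld metal: R_n/Ω = (1/2.0) × 0.6 × 490 × 8.484 × 560 × 10⁻³ = 698.4 kN.
Base metal (shear rupture): R_n/Ω = (1/2.0) × 0.6 × 510 × 16 × 560 × 10⁻³ = 1371 kN.
Governing: weld metal.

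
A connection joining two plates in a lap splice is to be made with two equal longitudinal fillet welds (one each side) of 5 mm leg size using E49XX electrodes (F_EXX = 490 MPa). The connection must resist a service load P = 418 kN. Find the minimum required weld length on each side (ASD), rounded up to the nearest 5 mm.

Throat t_e = 0.707 × 5 = 3.535 mm.
r_n/Ω = (0.6 × 490 × 3.535) / 2.0 = 519.6 N/mm = 0.5196 kN/mm.
L_req = P / (r_n/Ω) = 418 / 0.5196 = 804.4 mm total.
Per side: 804.4 / 2 = 402.2 mm.
Round up → use L = 405 mm on each side.

L = 405 mm on each side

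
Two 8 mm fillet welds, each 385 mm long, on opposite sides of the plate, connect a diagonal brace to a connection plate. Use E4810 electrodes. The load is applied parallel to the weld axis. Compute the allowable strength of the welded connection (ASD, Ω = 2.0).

E48XX → F_EXX = 480 MPa.
Effective throat t_e = 0.707 × 8 = 5.656 mm.
Total length L = 770 mm; A_we = 5.656 × 770 = 4355 mm².
F_nw = 0.6 F_EXX = 0.6 × 480 = 288 MPa.
R_n = 288 × 4355 × 10⁻³ = 1254 kN; R_n/Ω = 1254/2.0 = 627.1 kN.

R_n/Ω ≈ 627 kN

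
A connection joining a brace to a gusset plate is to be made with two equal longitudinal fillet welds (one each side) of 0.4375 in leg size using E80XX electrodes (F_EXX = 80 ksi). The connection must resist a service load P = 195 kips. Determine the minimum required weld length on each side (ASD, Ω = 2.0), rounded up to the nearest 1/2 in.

L = 13.5 in on each side

Throat t_e = 0.707 × 0.4375 = 0.3093 in.
r_n/Ω = (0.6 × 80 × 0.3093) / 2.0 = 7.423 kip/in.
L_req = P / (r_n/Ω) = 195 / 7.423 = 26.27 in total.
Per side: 26.27 / 2 = 13.13 in.
Round up → use L = 13.5 in on each side.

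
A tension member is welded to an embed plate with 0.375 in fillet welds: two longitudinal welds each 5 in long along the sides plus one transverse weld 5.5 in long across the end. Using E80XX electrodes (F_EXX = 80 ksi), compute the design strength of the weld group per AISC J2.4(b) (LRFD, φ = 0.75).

φR_n ≈ 160 kips

t_e = 0.707 × 0.375 = 0.2651 in.
R_nwl = 0.6 × 80 × 0.2651 × 10 = 127.3 kips (longitudinal, 2 welds).
R_nwt = 0.6 × 80 × 0.2651 × 5.5 = 69.99 kips (transverse, base value).
(i) R_nwl + R_nwt = 197.3 kips; (ii) 0.85 R_nwl + 1.5 R_nwt = 213.2 kips.
R_n = max = 213.2 kips [governs: (ii)]; φR_n = 159.9 kips.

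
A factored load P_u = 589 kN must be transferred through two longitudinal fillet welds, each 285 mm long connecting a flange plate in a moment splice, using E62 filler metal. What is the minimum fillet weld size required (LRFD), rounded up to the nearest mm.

w = 6 mm

E62XX → F_EXX = 620 MPa.
Total weld length L = 570 mm.
Required throat t_e = P_u / (φ × 0.6 F_EXX × L) = 589 / (0.75 × 0.6 × 620 × 570 × 10⁻³) = 3.704 mm.
Required leg w = t_e / 0.707 = 5.239 mm → use 6 mm.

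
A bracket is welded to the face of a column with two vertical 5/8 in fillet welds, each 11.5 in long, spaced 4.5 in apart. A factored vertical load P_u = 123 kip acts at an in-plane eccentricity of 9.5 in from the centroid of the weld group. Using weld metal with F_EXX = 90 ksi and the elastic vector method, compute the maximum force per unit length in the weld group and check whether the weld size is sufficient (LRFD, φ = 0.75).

Total weld length L_w = 23 in. Treat welds as unit-width lines.
Polar moment about centroid: J = 2[d³/12 + d(b/2)²] = 2[11.5³/12 + 11.5×2.25²] = 369.9 in³.
Direct shear f_v = P/L_w = 123 / 23 = 5.348 kip/in (vertical).
Torsion M = P·e = 123 × 9.5 = 1168.5 kip·in.
Critical point at (x, y) = (2.25, 5.75) from centroid. f_tx = M·y/J = 18.16 kip/in; f_ty = M·x/J = 7.107 kip/in.
Resultant f_max = √[f_tx² + (f_v + f_ty)²] = √[18.16² + (5.348 + 7.107)²] = 22.02 kip/in.
Capacity per unit length: φr_n = 0.75 × 0.6 × 90 × (0.707 × 0.625) = 17.9 kip/in.
22.02 > 17.9 → NOT adequate.

f_max ≈ 22 kip/in; NOT adequate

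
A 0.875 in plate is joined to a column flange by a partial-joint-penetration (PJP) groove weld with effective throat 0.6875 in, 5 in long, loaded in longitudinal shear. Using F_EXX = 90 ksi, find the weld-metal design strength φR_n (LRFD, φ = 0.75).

Effective throat (given) t_e = 0.6875 in.
A_we = 0.6875 × 5 = 3.438 in².
F_nw = 0.6 F_EXX = 54 ksi.
φR_n = 0.75 × 54 × 3.438 = 139.2 kips.

φR_n ≈ 139 kips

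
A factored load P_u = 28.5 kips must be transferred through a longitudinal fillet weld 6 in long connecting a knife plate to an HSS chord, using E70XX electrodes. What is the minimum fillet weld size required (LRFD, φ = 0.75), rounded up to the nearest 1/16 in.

E70XX → F_EXX = 70 ksi.
Total weld length L = 6 in.
Required throat t_e = P_u / (φ × 0.6 F_EXX × L) = 28.5 / (0.75 × 0.6 × 70 × 6) = 0.1508 in.
Required leg w = t_e / 0.707 = 0.2133 in → use 1/4 in.

w = 1/4 in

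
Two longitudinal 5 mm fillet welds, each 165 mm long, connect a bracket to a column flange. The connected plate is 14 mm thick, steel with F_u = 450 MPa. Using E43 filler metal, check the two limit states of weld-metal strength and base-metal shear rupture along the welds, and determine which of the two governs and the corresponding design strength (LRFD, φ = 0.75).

E43XX → F_EXX = 430 MPa.
t_e = 0.707 × 5 = 3.535 mm; L = 330 mm.
Weld metal: φR_n = 0.75 × 0.6 × 430 × 3.535 × 330 × 10⁻³ = 225.7 kN.
Base metal (shear rupture): φR_n = 0.75 × 0.6 × 450 × 14 × 330 × 10⁻³ = 935.6 kN.
Governing: weld metal.

φR_n ≈ 226 kN (weld metal governs)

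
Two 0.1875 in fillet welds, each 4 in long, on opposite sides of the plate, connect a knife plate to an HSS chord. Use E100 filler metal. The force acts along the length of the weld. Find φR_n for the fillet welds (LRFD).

E100XX → F_EXX = 100 ksi.
Effective throat t_e = 0.707 × 0.1875 = 0.1326 in.
Total length L = 8 in; A_we = 0.1326 × 8 = 1.06 in².
F_nw = 0.6 F_EXX = 0.6 × 100 = 60 ksi.
φR_n = 0.75 × 60 × 1.06 = 47.72 kips.

φR_n ≈ 47.7 kips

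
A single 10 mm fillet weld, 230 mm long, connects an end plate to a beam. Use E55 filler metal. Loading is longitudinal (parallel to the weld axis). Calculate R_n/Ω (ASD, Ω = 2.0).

R_n/Ω ≈ 268 kN

E55XX → F_EXX = 550 MPa.
Effective throat t_e = 0.707 × 10 = 7.07 mm.
Total length L = 230 mm; A_we = 7.07 × 230 = 1626 mm².
F_nw = 0.6 F_EXX = 0.6 × 550 = 330 MPa.
R_n = 330 × 1626 × 10⁻³ = 536.6 kN; R_n/Ω = 536.6/2.0 = 268.3 kN.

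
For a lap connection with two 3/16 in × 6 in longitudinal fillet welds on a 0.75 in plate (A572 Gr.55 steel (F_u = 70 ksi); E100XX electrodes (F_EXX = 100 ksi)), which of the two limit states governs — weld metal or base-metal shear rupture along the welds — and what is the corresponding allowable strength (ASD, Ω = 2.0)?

t_e = 0.707 × 0.1875 = 0.1326 in; L = 12 in.
Weld metal: R_n/Ω = (1/2.0) × 0.6 × 100 × 0.1326 × 12 = 47.72 kips.
Base metal (shear rupture): R_n/Ω = (1/2.0) × 0.6 × 70 × 0.75 × 12 = 189 kips.
Governing: weld metal.

R_n/Ω ≈ 47.7 kips (weld metal governs)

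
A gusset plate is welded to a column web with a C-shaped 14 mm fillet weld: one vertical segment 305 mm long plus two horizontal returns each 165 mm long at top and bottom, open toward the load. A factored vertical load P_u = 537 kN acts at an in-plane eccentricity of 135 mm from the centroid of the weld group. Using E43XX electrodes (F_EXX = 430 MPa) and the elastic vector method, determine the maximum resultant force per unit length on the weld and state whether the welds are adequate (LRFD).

Total weld length L_w = 635 mm. Treat welds as unit-width lines.
Centroid: x̄ = 2×165×82.5 / 635 = 42.87 mm from the vertical weld.
Polar moment about centroid: J = I_x + I_y = [305³/12 + 2×165×152.5²] + [305×42.87² + 2(165³/12 + 165×39.63²)] = 11870000 mm³.
Direct shear f_v = P/L_w = 537×10³ / 635 = 845.7 N/mm (vertical).
Torsion M = P·e = 537×10³ × 135 = 72495000 N·mm.
Critical point at (x, y) = (122.1, 152.5) from centroid. f_tx = M·y/J = 931.7 N/mm; f_ty = M·x/J = 746.1 N/mm.
Resultant f_max = √[f_tx² + (f_v + f_ty)²] = √[931.7² + (845.7 + 746.1)²] = 1844 N/mm.
Capacity per unit length: φr_n = 0.75 × 0.6 × 430 × (0.707 × 14) = 1915 N/mm.
1844 ≤ 1915 → adequate.

f_max ≈ 1840 N/mm; adequate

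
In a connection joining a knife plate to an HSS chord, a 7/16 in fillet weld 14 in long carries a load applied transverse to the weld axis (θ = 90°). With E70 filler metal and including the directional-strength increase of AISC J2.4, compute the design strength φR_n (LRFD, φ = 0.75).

E70XX → F_EXX = 70 ksi.
t_e = 0.707 × 0.4375 = 0.3093 in; A_we = 0.3093 × 14 = 4.33 in².
Directional factor: 1.0 + 0.5 sin^1.5(90°) = 1.5.
F_nw = 0.6 × 70 × 1.5 = 63 ksi.
φR_n = 0.75 × 63 × 4.33 = 204.6 kip.

φR_n ≈ 205 kip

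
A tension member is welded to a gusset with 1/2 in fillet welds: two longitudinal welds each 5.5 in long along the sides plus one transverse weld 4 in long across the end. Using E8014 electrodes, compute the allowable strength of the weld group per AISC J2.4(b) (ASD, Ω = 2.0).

R_n/Ω ≈ 130 kips

E80XX → F_EXX = 80 ksi.
t_e = 0.707 × 0.5 = 0.3535 in.
R_nwl = 0.6 × 80 × 0.3535 × 11 = 186.6 kips (longitudinal, 2 welds).
R_nwt = 0.6 × 80 × 0.3535 × 4 = 67.87 kips (transverse, base value).
(i) R_nwl + R_nwt = 254.5 kips; (ii) 0.85 R_nwl + 1.5 R_nwt = 260.5 kips.
R_n = max = 260.5 kips [governs: (ii)]; R_n/Ω = 130.2 kips.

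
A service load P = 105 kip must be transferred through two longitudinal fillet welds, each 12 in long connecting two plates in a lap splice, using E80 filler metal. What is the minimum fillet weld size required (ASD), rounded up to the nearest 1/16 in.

E80XX → F_EXX = 80 ksi.
Total weld length L = 24 in.
Required throat t_e = P × Ω / (0.6 F_EXX × L) = 105 × 2.0 / (0.6 × 80 × 24) = 0.1823 in.
Required leg w = t_e / 0.707 = 0.2578 in → use 5/16 in.

w = 5/16 in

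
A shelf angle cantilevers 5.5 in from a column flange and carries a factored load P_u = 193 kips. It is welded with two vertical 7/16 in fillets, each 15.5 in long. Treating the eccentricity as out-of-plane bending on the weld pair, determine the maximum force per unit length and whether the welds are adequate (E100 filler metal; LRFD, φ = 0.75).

f_max ≈ 14.6 kip/in; NOT adequate

E100XX → F_EXX = 100 ksi.
L_w = 2 × 15.5 = 31 in; section modulus (unit throat) S = 2 × L²/6 = 80.08 in².
Direct shear f_v = P/L_w = 193/31 = 6.226 kip/in.
Moment M = P × e = 193 × 5.5 = 1061.5 kip·in; bending f_b = M/S = 13.25 kip/in.
f_max = √(f_v² + f_b²) = √(6.226² + 13.25²) = 14.64 kip/in.
φr_n = 0.75 × 0.6 × 100 × (0.707 × 0.4375) = 13.92 kip/in → NOT adequate.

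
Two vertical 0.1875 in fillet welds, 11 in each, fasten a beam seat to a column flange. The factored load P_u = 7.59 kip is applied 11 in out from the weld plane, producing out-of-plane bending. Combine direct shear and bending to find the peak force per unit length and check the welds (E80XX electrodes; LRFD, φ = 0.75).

E80XX → F_EXX = 80 ksi.
L_w = 2 × 11 = 22 in; section modulus (unit throat) S = 2 × L²/6 = 40.33 in².
Direct shear f_v = P/L_w = 7.59/22 = 0.345 kip/in.
Moment M = P × e = 7.59 × 11 = 83.49 kip·in; bending f_b = M/S = 2.07 kip/in.
f_max = √(f_v² + f_b²) = √(0.345² + 2.07²) = 2.099 kip/in.
φr_n = 0.75 × 0.6 × 80 × (0.707 × 0.1875) = 4.772 kip/in → adequate.

f_max ≈ 2.1 kip/in; adequate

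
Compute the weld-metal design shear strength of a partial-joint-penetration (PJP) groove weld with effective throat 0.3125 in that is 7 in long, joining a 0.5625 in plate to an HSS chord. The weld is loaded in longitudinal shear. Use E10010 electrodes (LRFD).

E100XX → F_EXX = 100 ksi.
Effective throat (given) t_e = 0.3125 in.
A_we = 0.3125 × 7 = 2.188 in².
F_nw = 0.6 F_EXX = 60 ksi.
φR_n = 0.75 × 60 × 2.188 = 98.44 kips.

φR_n ≈ 98.4 kips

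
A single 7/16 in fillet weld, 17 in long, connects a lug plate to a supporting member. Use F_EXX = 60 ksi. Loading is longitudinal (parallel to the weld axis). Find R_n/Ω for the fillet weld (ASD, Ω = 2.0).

R_n/Ω ≈ 94.6 kip

Effective throat t_e = 0.707 × 0.4375 = 0.3093 in.
Total length L = 17 in; A_we = 0.3093 × 17 = 5.258 in².
F_nw = 0.6 F_EXX = 0.6 × 60 = 36 ksi.
R_n = 36 × 5.258 = 189.3 kip; R_n/Ω = 189.3/2.0 = 94.65 kip.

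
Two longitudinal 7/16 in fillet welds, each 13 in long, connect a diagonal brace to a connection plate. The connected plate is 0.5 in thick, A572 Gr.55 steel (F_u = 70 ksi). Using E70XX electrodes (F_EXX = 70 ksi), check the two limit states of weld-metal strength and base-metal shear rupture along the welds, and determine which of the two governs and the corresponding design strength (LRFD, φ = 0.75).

φR_n ≈ 253 kips (weld metal governs)

t_e = 0.707 × 0.4375 = 0.3093 in; L = 26 in.
Weld metal: φR_n = 0.75 × 0.6 × 70 × 0.3093 × 26 = 253.3 kips.
Base metal (shear rupture): φR_n = 0.75 × 0.6 × 70 × 0.5 × 26 = 409.5 kips.
Governing: weld metal.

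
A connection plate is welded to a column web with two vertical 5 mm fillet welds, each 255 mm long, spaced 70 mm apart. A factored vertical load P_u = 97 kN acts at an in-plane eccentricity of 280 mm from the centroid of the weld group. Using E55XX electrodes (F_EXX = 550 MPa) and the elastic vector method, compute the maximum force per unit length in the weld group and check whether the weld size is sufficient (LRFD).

Total weld length L_w = 510 mm. Treat welds as unit-width lines.
Polar moment about centroid: J = 2[d³/12 + d(b/2)²] = 2[255³/12 + 255×35²] = 3388000 mm³.
Direct shear f_v = P/L_w = 97×10³ / 510 = 190.2 N/mm (vertical).
Torsion M = P·e = 97×10³ × 280 = 27160000 N·mm.
Critical point at (x, y) = (35, 127.5) from centroid. f_tx = M·y/J = 1022 N/mm; f_ty = M·x/J = 280.6 N/mm.
Resultant f_max = √[f_tx² + (f_v + f_ty)²] = √[1022² + (190.2 + 280.6)²] = 1125 N/mm.
Capacity per unit length: φr_n = 0.75 × 0.6 × 550 × (0.707 × 5) = 874.9 N/mm.
1125 > 874.9 → NOT adequate.

f_max ≈ 1130 N/mm; NOT adequate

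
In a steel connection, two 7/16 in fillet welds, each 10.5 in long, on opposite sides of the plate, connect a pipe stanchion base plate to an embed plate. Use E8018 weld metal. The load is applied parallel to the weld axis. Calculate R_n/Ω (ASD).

E80XX → F_EXX = 80 ksi.
Effective throat t_e = 0.707 × 0.4375 = 0.3093 in.
Total length L = 21 in; A_we = 0.3093 × 21 = 6.496 in².
F_nw = 0.6 F_EXX = 0.6 × 80 = 48 ksi.
R_n = 48 × 6.496 = 311.8 kip; R_n/Ω = 311.8/2.0 = 155.9 kip.

R_n/Ω ≈ 156 kip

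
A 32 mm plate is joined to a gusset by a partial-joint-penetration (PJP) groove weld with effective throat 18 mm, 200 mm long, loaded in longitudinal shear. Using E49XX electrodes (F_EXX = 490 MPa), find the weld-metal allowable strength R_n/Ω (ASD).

R_n/Ω ≈ 529 kN

Effective throat (given) t_e = 18 mm.
A_we = 18 × 200 = 3600 mm².
F_nw = 0.6 F_EXX = 294 MPa.
R_n/Ω = (294 × 3600) / 2.0 × 10⁻³ = 529.2 kN.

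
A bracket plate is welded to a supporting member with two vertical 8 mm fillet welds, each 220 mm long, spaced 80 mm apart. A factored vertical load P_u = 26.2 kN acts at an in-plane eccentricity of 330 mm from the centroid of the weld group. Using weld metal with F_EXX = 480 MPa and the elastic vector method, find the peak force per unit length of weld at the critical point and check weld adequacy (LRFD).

Total weld length L_w = 440 mm. Treat welds as unit-width lines.
Polar moment about centroid: J = 2[d³/12 + d(b/2)²] = 2[220³/12 + 220×40²] = 2479000 mm³.
Direct shear f_v = P/L_w = 26.2×10³ / 440 = 59.55 N/mm (vertical).
Torsion M = P·e = 26.2×10³ × 330 = 8646000 N·mm.
Critical point at (x, y) = (40, 110) from centroid. f_tx = M·y/J = 383.7 N/mm; f_ty = M·x/J = 139.5 N/mm.
Resultant f_max = √[f_tx² + (f_v + f_ty)²] = √[383.7² + (59.55 + 139.5)²] = 432.3 N/mm.
Capacity per unit length: φr_n = 0.75 × 0.6 × 480 × (0.707 × 8) = 1222 N/mm.
432.3 ≤ 1222 → adequate.

f_max ≈ 432 N/mm; adequate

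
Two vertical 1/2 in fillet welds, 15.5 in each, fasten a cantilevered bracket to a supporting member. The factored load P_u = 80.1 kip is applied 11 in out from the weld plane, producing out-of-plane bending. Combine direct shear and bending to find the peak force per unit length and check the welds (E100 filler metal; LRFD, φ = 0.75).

E100XX → F_EXX = 100 ksi.
L_w = 2 × 15.5 = 31 in; section modulus (unit throat) S = 2 × L²/6 = 80.08 in².
Direct shear f_v = P/L_w = 80.1/31 = 2.584 kip/in.
Moment M = P × e = 80.1 × 11 = 881.1 kip·in; bending f_b = M/S = 11 kip/in.
f_max = √(f_v² + f_b²) = √(2.584² + 11²) = 11.3 kip/in.
φr_n = 0.75 × 0.6 × 100 × (0.707 × 0.5) = 15.91 kip/in → adequate.

f_max ≈ 11.3 kip/in; adequate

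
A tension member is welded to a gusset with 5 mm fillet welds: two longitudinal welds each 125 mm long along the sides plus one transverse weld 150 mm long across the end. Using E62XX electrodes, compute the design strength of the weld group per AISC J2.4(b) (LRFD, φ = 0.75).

E62XX → F_EXX = 620 MPa.
t_e = 0.707 × 5 = 3.535 mm.
R_nwl = 0.6 × 620 × 3.535 × 250 × 10⁻³ = 328.8 kN (longitudinal, 2 welds).
R_nwt = 0.6 × 620 × 3.535 × 150 × 10⁻³ = 197.3 kN (transverse, base value).
(i) R_nwl + R_nwt = 526 kN; (ii) 0.85 R_nwl + 1.5 R_nwt = 575.3 kN.
R_n = max = 575.3 kN [governs: (ii)]; φR_n = 431.5 kN.

φR_n ≈ 431 kN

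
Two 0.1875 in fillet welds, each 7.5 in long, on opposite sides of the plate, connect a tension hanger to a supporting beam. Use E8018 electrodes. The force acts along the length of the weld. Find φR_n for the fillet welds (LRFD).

E80XX → F_EXX = 80 ksi.
Effective throat t_e = 0.707 × 0.1875 = 0.1326 in.
Total length L = 15 in; A_we = 0.1326 × 15 = 1.988 in².
F_nw = 0.6 F_EXX = 0.6 × 80 = 48 ksi.
φR_n = 0.75 × 48 × 1.988 = 71.58 kips.

φR_n ≈ 71.6 kips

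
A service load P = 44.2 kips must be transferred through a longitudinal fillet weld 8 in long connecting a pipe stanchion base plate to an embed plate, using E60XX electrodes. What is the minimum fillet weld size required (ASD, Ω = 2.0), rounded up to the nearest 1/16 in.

E60XX → F_EXX = 60 ksi.
Total weld length L = 8 in.
Required throat t_e = P × Ω / (0.6 F_EXX × L) = 44.2 × 2.0 / (0.6 × 60 × 8) = 0.3069 in.
Required leg w = t_e / 0.707 = 0.4342 in → use 7/16 in.

w = 7/16 in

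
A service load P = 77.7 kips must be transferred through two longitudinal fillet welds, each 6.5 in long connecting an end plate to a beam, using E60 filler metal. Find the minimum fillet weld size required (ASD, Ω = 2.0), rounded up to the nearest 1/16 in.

E60XX → F_EXX = 60 ksi.
Total weld length L = 13 in.
Required throat t_e = P × Ω / (0.6 F_EXX × L) = 77.7 × 2.0 / (0.6 × 60 × 13) = 0.3321 in.
Required leg w = t_e / 0.707 = 0.4697 in → use 1/2 in.

w = 1/2 in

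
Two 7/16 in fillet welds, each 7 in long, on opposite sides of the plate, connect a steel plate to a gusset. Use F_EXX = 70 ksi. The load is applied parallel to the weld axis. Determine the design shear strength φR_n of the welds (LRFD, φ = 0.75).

Effective throat t_e = 0.707 × 0.4375 = 0.3093 in.
Total length L = 14 in; A_we = 0.3093 × 14 = 4.33 in².
F_nw = 0.6 F_EXX = 0.6 × 70 = 42 ksi.
φR_n = 0.75 × 42 × 4.33 = 136.4 kips.

φR_n ≈ 136 kips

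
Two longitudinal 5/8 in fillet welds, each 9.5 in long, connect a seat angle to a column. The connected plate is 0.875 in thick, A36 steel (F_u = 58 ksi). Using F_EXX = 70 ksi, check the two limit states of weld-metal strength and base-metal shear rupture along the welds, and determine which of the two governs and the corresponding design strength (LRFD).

φR_n ≈ 264 kip (weld metal governs)

t_e = 0.707 × 0.625 = 0.4419 in; L = 19 in.
Weld metal: φR_n = 0.75 × 0.6 × 70 × 0.4419 × 19 = 264.5 kip.
Base metal (shear rupture): φR_n = 0.75 × 0.6 × 58 × 0.875 × 19 = 433.9 kip.
Governing: weld metal.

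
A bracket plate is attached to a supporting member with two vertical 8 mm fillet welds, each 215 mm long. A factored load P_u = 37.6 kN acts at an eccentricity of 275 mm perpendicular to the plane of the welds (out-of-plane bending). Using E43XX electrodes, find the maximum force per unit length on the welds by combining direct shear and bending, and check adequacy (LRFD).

E43XX → F_EXX = 430 MPa.
L_w = 2 × 215 = 430 mm; section modulus (unit throat) S = 2 × L²/6 = 15410 mm².
Direct shear f_v = P/L_w = 37.6×10³/430 = 87.44 N/mm.
Moment M = P × e = 37.6×10³ × 275 = 10340000 N·mm; bending f_b = M/S = 671.1 N/mm.
f_max = √(f_v² + f_b²) = √(87.44² + 671.1²) = 676.7 N/mm.
φr_n = 0.75 × 0.6 × 430 × (0.707 × 8) = 1094 N/mm → adequate.

f_max ≈ 677 N/mm; adequate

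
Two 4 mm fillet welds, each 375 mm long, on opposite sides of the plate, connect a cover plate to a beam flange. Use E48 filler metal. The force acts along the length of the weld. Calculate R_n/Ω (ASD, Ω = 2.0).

R_n/Ω ≈ 305 kN

E48XX → F_EXX = 480 MPa.
Effective throat t_e = 0.707 × 4 = 2.828 mm.
Total length L = 750 mm; A_we = 2.828 × 750 = 2121 mm².
F_nw = 0.6 F_EXX = 0.6 × 480 = 288 MPa.
R_n = 288 × 2121 × 10⁻³ = 610.8 kN; R_n/Ω = 610.8/2.0 = 305.4 kN.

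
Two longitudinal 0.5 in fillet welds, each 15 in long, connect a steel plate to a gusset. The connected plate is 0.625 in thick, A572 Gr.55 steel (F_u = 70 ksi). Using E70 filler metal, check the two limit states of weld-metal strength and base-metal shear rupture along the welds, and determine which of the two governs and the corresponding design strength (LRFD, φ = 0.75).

φR_n ≈ 334 kips (weld metal governs)

E70XX → F_EXX = 70 ksi.
t_e = 0.707 × 0.5 = 0.3535 in; L = 30 in.
Weld metal: φR_n = 0.75 × 0.6 × 70 × 0.3535 × 30 = 334.1 kips.
Base metal (shear rupture): φR_n = 0.75 × 0.6 × 70 × 0.625 × 30 = 590.6 kips.
Governing: weld metal.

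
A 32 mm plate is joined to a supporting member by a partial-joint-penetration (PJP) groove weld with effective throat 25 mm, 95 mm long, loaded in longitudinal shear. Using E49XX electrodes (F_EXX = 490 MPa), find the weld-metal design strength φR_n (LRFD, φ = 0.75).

Effective throat (given) t_e = 25 mm.
A_we = 25 × 95 = 2375 mm².
F_nw = 0.6 F_EXX = 294 MPa.
φR_n = 0.75 × 294 × 2375 × 10⁻³ = 523.7 kN.

φR_n ≈ 524 kN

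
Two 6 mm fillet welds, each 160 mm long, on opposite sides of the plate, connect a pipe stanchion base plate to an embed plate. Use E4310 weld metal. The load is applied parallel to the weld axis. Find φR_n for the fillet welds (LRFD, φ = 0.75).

E43XX → F_EXX = 430 MPa.
Effective throat t_e = 0.707 × 6 = 4.242 mm.
Total length L = 320 mm; A_we = 4.242 × 320 = 1357 mm².
F_nw = 0.6 F_EXX = 0.6 × 430 = 258 MPa.
φR_n = 0.75 × 258 × 1357 × 10⁻³ = 262.7 kN.

φR_n ≈ 263 kN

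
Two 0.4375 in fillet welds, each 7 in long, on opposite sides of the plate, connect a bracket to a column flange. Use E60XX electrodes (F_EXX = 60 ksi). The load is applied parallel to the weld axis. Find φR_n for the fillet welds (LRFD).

φR_n ≈ 117 kip

Effective throat t_e = 0.707 × 0.4375 = 0.3093 in.
Total length L = 14 in; A_we = 0.3093 × 14 = 4.33 in².
F_nw = 0.6 F_EXX = 0.6 × 60 = 36 ksi.
φR_n = 0.75 × 36 × 4.33 = 116.9 kip.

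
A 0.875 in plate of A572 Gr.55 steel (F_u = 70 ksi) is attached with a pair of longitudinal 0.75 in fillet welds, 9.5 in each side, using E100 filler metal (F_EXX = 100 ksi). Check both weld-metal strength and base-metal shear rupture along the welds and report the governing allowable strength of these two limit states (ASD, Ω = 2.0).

t_e = 0.707 × 0.75 = 0.5302 in; L = 19 in.
Weld metal: R_n/Ω = (1/2.0) × 0.6 × 100 × 0.5302 × 19 = 302.2 kip.
Base metal (shear rupture): R_n/Ω = (1/2.0) × 0.6 × 70 × 0.875 × 19 = 349.1 kip.
Governing: weld metal.

R_n/Ω ≈ 302 kip (weld metal governs)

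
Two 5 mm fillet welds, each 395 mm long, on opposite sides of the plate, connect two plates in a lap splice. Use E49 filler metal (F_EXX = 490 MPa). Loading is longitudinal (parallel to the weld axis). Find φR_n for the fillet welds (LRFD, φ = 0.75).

φR_n ≈ 616 kN

Effective throat t_e = 0.707 × 5 = 3.535 mm.
Total length L = 790 mm; A_we = 3.535 × 790 = 2793 mm².
F_nw = 0.6 F_EXX = 0.6 × 490 = 294 MPa.
φR_n = 0.75 × 294 × 2793 × 10⁻³ = 615.8 kN.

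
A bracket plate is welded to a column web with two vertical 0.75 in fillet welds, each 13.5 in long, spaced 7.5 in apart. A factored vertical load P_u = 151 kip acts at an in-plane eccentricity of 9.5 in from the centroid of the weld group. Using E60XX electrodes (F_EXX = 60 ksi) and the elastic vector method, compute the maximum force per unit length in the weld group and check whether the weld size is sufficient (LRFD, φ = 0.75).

f_max ≈ 17.4 kip/in; NOT adequate

Total weld length L_w = 27 in. Treat welds as unit-width lines.
Polar moment about centroid: J = 2[d³/12 + d(b/2)²] = 2[13.5³/12 + 13.5×3.75²] = 789.8 in³.
Direct shear f_v = P/L_w = 151 / 27 = 5.593 kip/in (vertical).
Torsion M = P·e = 151 × 9.5 = 1434.5 kip·in.
Critical point at (x, y) = (3.75, 6.75) from centroid. f_tx = M·y/J = 12.26 kip/in; f_ty = M·x/J = 6.811 kip/in.
Resultant f_max = √[f_tx² + (f_v + f_ty)²] = √[12.26² + (5.593 + 6.811)²] = 17.44 kip/in.
Capacity per unit length: φr_n = 0.75 × 0.6 × 60 × (0.707 × 0.75) = 14.32 kip/in.
17.44 > 14.32 → NOT adequate.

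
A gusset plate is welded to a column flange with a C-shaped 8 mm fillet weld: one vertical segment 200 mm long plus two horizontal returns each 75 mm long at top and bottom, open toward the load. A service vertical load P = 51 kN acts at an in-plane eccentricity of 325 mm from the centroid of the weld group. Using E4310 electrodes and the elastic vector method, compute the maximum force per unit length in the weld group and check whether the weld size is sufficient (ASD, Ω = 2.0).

E43XX → F_EXX = 430 MPa.
Total weld length L_w = 350 mm. Treat welds as unit-width lines.
Centroid: x̄ = 2×75×37.5 / 350 = 16.07 mm from the vertical weld.
Polar moment about centroid: J = I_x + I_y = [200³/12 + 2×75×100²] + [200×16.07² + 2(75³/12 + 75×21.43²)] = 2358000 mm³.
Direct shear f_v = P/L_w = 51×10³ / 350 = 145.7 N/mm (vertical).
Torsion M = P·e = 51×10³ × 325 = 16575000 N·mm.
Critical point at (x, y) = (58.93, 100) from centroid. f_tx = M·y/J = 703.1 N/mm; f_ty = M·x/J = 414.3 N/mm.
Resultant f_max = √[f_tx² + (f_v + f_ty)²] = √[703.1² + (145.7 + 414.3)²] = 898.9 N/mm.
Capacity per unit length: r_n/Ω = (1/2.0) × 0.6 × 430 × (0.707 × 8) = 729.6 N/mm.
898.9 > 729.6 → NOT adequate.

f_max ≈ 899 N/mm; NOT adequate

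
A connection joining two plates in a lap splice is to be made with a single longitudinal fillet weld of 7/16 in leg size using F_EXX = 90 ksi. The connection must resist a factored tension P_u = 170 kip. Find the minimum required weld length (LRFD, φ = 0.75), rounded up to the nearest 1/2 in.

L = 14 in

Throat t_e = 0.707 × 0.4375 = 0.3093 in.
φr_n = 0.75 × 0.6 × 90 × 0.3093 = 12.53 kip/in.
L_req = P_u / φr_n = 170 / 12.53 = 13.57 in total.
Round up → use L = 14 in.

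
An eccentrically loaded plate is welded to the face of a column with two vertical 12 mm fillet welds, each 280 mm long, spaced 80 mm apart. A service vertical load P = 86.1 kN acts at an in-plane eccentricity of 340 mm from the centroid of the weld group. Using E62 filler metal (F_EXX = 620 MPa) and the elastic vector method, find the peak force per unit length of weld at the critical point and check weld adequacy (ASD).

f_max ≈ 989 N/mm; adequate

Total weld length L_w = 560 mm. Treat welds as unit-width lines.
Polar moment about centroid: J = 2[d³/12 + d(b/2)²] = 2[280³/12 + 280×40²] = 4555000 mm³.
Direct shear f_v = P/L_w = 86.1×10³ / 560 = 153.8 N/mm (vertical).
Torsion M = P·e = 86.1×10³ × 340 = 29274000 N·mm.
Critical point at (x, y) = (40, 140) from centroid. f_tx = M·y/J = 899.8 N/mm; f_ty = M·x/J = 257.1 N/mm.
Resultant f_max = √[f_tx² + (f_v + f_ty)²] = √[899.8² + (153.8 + 257.1)²] = 989.2 N/mm.
Capacity per unit length: r_n/Ω = (1/2.0) × 0.6 × 620 × (0.707 × 12) = 1578 N/mm.
989.2 ≤ 1578 → adequate.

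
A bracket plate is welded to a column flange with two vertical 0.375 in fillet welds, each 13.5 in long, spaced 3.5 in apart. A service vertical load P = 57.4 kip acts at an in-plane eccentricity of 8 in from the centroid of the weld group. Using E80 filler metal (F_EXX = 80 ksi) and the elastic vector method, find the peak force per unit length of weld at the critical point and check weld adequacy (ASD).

f_max ≈ 7.33 kip/in; NOT adequate

Total weld length L_w = 27 in. Treat welds as unit-width lines.
Polar moment about centroid: J = 2[d³/12 + d(b/2)²] = 2[13.5³/12 + 13.5×1.75²] = 492.8 in³.
Direct shear f_v = P/L_w = 57.4 / 27 = 2.126 kip/in (vertical).
Torsion M = P·e = 57.4 × 8 = 459.2 kip·in.
Critical point at (x, y) = (1.75, 6.75) from centroid. f_tx = M·y/J = 6.29 kip/in; f_ty = M·x/J = 1.631 kip/in.
Resultant f_max = √[f_tx² + (f_v + f_ty)²] = √[6.29² + (2.126 + 1.631)²] = 7.327 kip/in.
Capacity per unit length: r_n/Ω = (1/2.0) × 0.6 × 80 × (0.707 × 0.375) = 6.363 kip/in.
7.327 > 6.363 → NOT adequate.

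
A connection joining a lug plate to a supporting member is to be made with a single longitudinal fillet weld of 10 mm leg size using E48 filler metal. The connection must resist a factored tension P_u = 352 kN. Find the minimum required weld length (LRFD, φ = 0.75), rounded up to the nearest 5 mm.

E48XX → F_EXX = 480 MPa.
Throat t_e = 0.707 × 10 = 7.07 mm.
φr_n = 0.75 × 0.6 × 480 × 7.07 × 10⁻³ = 1.527 kN/mm.
L_req = P_u / φr_n = 352 / 1.527 = 230.5 mm total.
Round up → use L = 235 mm.

L = 235 mm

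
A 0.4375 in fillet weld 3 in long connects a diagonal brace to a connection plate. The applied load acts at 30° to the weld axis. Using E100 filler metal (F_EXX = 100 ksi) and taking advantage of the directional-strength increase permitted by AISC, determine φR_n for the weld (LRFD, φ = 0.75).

φR_n ≈ 49.1 kip

t_e = 0.707 × 0.4375 = 0.3093 in; A_we = 0.3093 × 3 = 0.9279 in².
Directional factor: 1.0 + 0.5 sin^1.5(30°) = 1.177.
F_nw = 0.6 × 100 × 1.177 = 70.61 ksi.
φR_n = 0.75 × 70.61 × 0.9279 = 49.14 kip.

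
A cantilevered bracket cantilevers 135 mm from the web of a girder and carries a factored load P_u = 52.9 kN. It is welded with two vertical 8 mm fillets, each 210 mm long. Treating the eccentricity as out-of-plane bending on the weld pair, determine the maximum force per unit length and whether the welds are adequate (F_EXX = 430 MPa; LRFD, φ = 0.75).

L_w = 2 × 210 = 420 mm; section modulus (unit throat) S = 2 × L²/6 = 14700 mm².
Direct shear f_v = P/L_w = 52.9×10³/420 = 126 N/mm.
Moment M = P × e = 52.9×10³ × 135 = 7141500 N·mm; bending f_b = M/S = 485.8 N/mm.
f_max = √(f_v² + f_b²) = √(126² + 485.8²) = 501.9 N/mm.
φr_n = 0.75 × 0.6 × 430 × (0.707 × 8) = 1094 N/mm → adequate.

f_max ≈ 502 N/mm; adequate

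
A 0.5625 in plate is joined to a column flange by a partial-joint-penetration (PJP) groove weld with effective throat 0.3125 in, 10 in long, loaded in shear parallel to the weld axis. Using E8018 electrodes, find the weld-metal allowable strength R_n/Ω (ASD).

E80XX → F_EXX = 80 ksi.
Effective throat (given) t_e = 0.3125 in.
A_we = 0.3125 × 10 = 3.125 in².
F_nw = 0.6 F_EXX = 48 ksi.
R_n/Ω = (48 × 3.125) / 2.0 = 75 kip.

R_n/Ω ≈ 75 kip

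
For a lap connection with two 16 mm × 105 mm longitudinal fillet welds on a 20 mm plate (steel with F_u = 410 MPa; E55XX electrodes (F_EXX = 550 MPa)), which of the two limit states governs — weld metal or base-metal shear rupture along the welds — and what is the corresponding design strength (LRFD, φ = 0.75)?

t_e = 0.707 × 16 = 11.31 mm; L = 210 mm.
Weld metal: φR_n = 0.75 × 0.6 × 550 × 11.31 × 210 × 10⁻³ = 587.9 kN.
Base metal (shear rupture): φR_n = 0.75 × 0.6 × 410 × 20 × 210 × 10⁻³ = 774.9 kN.
Governing: weld metal.

φR_n ≈ 588 kN (weld metal governs)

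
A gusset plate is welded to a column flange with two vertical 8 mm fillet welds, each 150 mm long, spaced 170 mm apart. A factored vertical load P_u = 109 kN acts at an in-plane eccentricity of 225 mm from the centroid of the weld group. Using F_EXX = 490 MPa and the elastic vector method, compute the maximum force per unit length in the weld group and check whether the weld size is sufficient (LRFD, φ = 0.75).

Total weld length L_w = 300 mm. Treat welds as unit-width lines.
Polar moment about centroid: J = 2[d³/12 + d(b/2)²] = 2[150³/12 + 150×85²] = 2730000 mm³.
Direct shear f_v = P/L_w = 109×10³ / 300 = 363.3 N/mm (vertical).
Torsion M = P·e = 109×10³ × 225 = 24525000 N·mm.
Critical point at (x, y) = (85, 75) from centroid. f_tx = M·y/J = 673.8 N/mm; f_ty = M·x/J = 763.6 N/mm.
Resultant f_max = √[f_tx² + (f_v + f_ty)²] = √[673.8² + (363.3 + 763.6)²] = 1313 N/mm.
Capacity per unit length: φr_n = 0.75 × 0.6 × 490 × (0.707 × 8) = 1247 N/mm.
1313 > 1247 → NOT adequate.

f_max ≈ 1310 N/mm; NOT adequate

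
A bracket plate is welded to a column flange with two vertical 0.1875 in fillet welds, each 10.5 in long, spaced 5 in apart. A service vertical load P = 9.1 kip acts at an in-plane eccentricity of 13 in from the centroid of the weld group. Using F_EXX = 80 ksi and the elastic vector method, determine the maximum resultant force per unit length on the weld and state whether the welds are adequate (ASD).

Total weld length L_w = 21 in. Treat welds as unit-width lines.
Polar moment about centroid: J = 2[d³/12 + d(b/2)²] = 2[10.5³/12 + 10.5×2.5²] = 324.2 in³.
Direct shear f_v = P/L_w = 9.1 / 21 = 0.4333 kip/in (vertical).
Torsion M = P·e = 9.1 × 13 = 118.3 kip·in.
Critical point at (x, y) = (2.5, 5.25) from centroid. f_tx = M·y/J = 1.916 kip/in; f_ty = M·x/J = 0.9123 kip/in.
Resultant f_max = √[f_tx² + (f_v + f_ty)²] = √[1.916² + (0.4333 + 0.9123)²] = 2.341 kip/in.
Capacity per unit length: r_n/Ω = (1/2.0) × 0.6 × 80 × (0.707 × 0.1875) = 3.181 kip/in.
2.341 ≤ 3.181 → adequate.

f_max ≈ 2.34 kip/in; adequate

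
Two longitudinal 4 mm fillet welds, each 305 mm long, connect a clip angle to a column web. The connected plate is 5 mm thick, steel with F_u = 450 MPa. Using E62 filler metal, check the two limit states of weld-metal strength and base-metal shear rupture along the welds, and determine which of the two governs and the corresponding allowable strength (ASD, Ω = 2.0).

E62XX → F_EXX = 620 MPa.
t_e = 0.707 × 4 = 2.828 mm; L = 610 mm.
Weld metal: R_n/Ω = (1/2.0) × 0.6 × 620 × 2.828 × 610 × 10⁻³ = 320.9 kN.
Base metal (shear rupture): R_n/Ω = (1/2.0) × 0.6 × 450 × 5 × 610 × 10⁻³ = 411.8 kN.
Governing: weld metal.

R_n/Ω ≈ 321 kN (weld metal governs)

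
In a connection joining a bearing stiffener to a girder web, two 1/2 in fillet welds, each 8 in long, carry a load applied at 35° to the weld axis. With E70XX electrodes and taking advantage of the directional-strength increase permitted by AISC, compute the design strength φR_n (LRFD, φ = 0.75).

E70XX → F_EXX = 70 ksi.
t_e = 0.707 × 0.5 = 0.3535 in; A_we = 0.3535 × 16 = 5.656 in².
Directional factor: 1.0 + 0.5 sin^1.5(35°) = 1.217.
F_nw = 0.6 × 70 × 1.217 = 51.12 ksi.
φR_n = 0.75 × 51.12 × 5.656 = 216.9 kips.

φR_n ≈ 217 kips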